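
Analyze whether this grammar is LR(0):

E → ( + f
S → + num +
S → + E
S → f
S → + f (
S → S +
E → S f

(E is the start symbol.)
Augment with E' → E and build the canonical LR(0) collection (I0 = CLOSURE({[E' → . E]}), then GOTO on every symbol after a dot until no new states appear). It has 15 states:
  I0: { [E → . ( + f], [E → . S f], [E' → . E], [S → . + E], [S → . + f (], [S → . + num +], [S → . S +], [S → . f] }  — shift
  I1: { [E → ( . + f] }  — shift
  I2: { [E → . ( + f], [E → . S f], [S → + . E], [S → + . f (], [S → + . num +], [S → . + E], [S → . + f (], [S → . + num +], [S → . S +], [S → . f] }  — shift
  I3: { [E' → E .] }  — accept
  I4: { [E → S . f], [S → S . +] }  — shift
  I5: { [S → f .] }  — reduce
  I6: { [S → S + .] }  — reduce
  I7: { [E → S f .] }  — reduce
  I8: { [S → + E .] }  — reduce
  I9: { [S → + f . (], [S → f .] }  — shift, reduce
  I10: { [S → + num . +] }  — shift
  I11: { [S → + num + .] }  — reduce
  I12: { [S → + f ( .] }  — reduce
  I13: { [E → ( + . f] }  — shift
  I14: { [E → ( + f .] }  — reduce

Conflict in state I9:
  Shift-reduce conflict between [S → f .] and [S → + f . (]
So the grammar is NOT LR(0).

Answer: No. Shift-reduce conflict between [S → f .] and [S → + f . (]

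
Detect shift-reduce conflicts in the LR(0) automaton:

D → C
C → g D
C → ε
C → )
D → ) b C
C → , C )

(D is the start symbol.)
Augment with D' → D and build the canonical LR(0) collection (I0 = CLOSURE({[D' → . D]}), then GOTO on every symbol after a dot until no new states appear). It has 12 states:
  I0: { [C → . )], [C → . , C )], [C → . g D], [C → .], [D → . ) b C], [D → . C], [D' → . D] }  — shift, reduce
  I1: { [C → ) .], [D → ) . b C] }  — shift, reduce
  I2: { [C → , . C )], [C → . )], [C → . , C )], [C → . g D], [C → .] }  — shift, reduce
  I3: { [D → C .] }  — reduce
  I4: { [D' → D .] }  — accept
  I5: { [C → . )], [C → . , C )], [C → . g D], [C → .], [C → g . D], [D → . ) b C], [D → . C] }  — shift, reduce
  I6: { [C → g D .] }  — reduce
  I7: { [C → ) .] }  — reduce
  I8: { [C → , C . )] }  — shift
  I9: { [C → , C ) .] }  — reduce
  I10: { [C → . )], [C → . , C )], [C → . g D], [C → .], [D → ) b . C] }  — shift, reduce
  I11: { [D → ) b C .] }  — reduce

I0 contains reduce item [C → .] and shift items [C → . )], [C → . , C )], [C → . g D], [D → . ) b C] — shift-reduce conflict.
I1 contains reduce item [C → ) .] and shift item [D → ) . b C] — shift-reduce conflict.
I2 contains reduce item [C → .] and shift items [C → . )], [C → . , C )], [C → . g D] — shift-reduce conflict.
I5 contains reduce item [C → .] and shift items [C → . )], [C → . , C )], [C → . g D], [D → . ) b C] — shift-reduce conflict.
I10 contains reduce item [C → .] and shift items [C → . )], [C → . , C )], [C → . g D] — shift-reduce conflict.

Answer: Yes — I0: [C → .] vs [C → . )]; I1: [C → ) .] vs [D → ) . b C]; I2: [C → .] vs [C → . )]; I5: [C → .] vs [C → . )]; I10: [C → .] vs [C → . )]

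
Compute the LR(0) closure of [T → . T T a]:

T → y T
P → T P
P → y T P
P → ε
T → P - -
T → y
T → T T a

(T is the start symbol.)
{ [P → . T P], [P → . y T P], [P → .], [T → . P - -], [T → . T T a], [T → . y T], [T → . y] }

To compute CLOSURE, for each item [A → α.Bβ] where B is a non-terminal, add [B → .γ] for all productions B → γ; repeat for the newly added items until nothing changes.

Start with: [T → . T T a]
  [T → . T T a] has the dot before T: add [T → . y T], [T → . P - -], [T → . y]
  [T → . P - -] has the dot before P: add [P → . T P], [P → . y T P], [P → .]
No further items can be added.

CLOSURE = { [P → . T P], [P → . y T P], [P → .], [T → . P - -], [T → . T T a], [T → . y T], [T → . y] }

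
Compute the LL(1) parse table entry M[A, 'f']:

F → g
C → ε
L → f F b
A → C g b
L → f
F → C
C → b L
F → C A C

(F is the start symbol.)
Empty (error entry)

To find M[A, 'f'], we find productions for A where 'f' is in the predict set (PREDICT(N → α) = (FIRST(α) \ {ε}) ∪ (FOLLOW(N) if α ⇒* ε)).

Relevant sets:
  FIRST(C) = { 'b', ε }

A → C g b: PREDICT = { 'b', 'g' }

M[A, 'f'] is empty (no production applies)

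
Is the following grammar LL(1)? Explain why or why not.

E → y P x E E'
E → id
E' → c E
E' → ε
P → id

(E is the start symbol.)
A grammar is LL(1) if for each non-terminal N with multiple productions, the predict sets of those productions are pairwise disjoint, where PREDICT(N → α) = (FIRST(α) \ {ε}) ∪ (FOLLOW(N) if α ⇒* ε).

Relevant sets:
  FOLLOW(E') = { $, 'c' }

For E:
  PREDICT(E → y P x E E') = { 'y' }
  PREDICT(E → id) = { 'id' }
For E':
  PREDICT(E' → c E) = { 'c' }
  PREDICT(E' → ε) = { $, 'c' }
P has a single production, so nothing to check there.

Conflict found: Predict set conflict for E': { 'c' }
The grammar is NOT LL(1).

Answer: No. Predict set conflict for E': { 'c' }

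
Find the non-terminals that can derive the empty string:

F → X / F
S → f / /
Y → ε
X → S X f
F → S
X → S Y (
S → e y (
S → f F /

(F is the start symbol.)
ε-productions: Y → ε
So Y is immediately nullable.
No further non-terminal can be added: every production for the remaining non-terminals contains a terminal or a non-nullable non-terminal.
Nullable = { 'Y' }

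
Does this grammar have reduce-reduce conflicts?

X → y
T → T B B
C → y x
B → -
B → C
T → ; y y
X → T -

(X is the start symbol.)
Yes — I5: [B → - .] vs [X → T - .]

A reduce-reduce conflict occurs when an LR(0) state has two complete items [A → α .] and [B → β .] — both call for a reduction, and with no lookahead the parser cannot choose between them.

Augment with X' → X and build the canonical LR(0) collection (I0 = CLOSURE({[X' → . X]}), then GOTO on every symbol after a dot until no new states appear). It has 14 states:
  I0: { [T → . ; y y], [T → . T B B], [X → . T -], [X → . y], [X' → . X] }  — shift
  I1: { [T → ; . y y] }  — shift
  I2: { [B → . -], [B → . C], [C → . y x], [T → T . B B], [X → T . -] }  — shift
  I3: { [X' → X .] }  — accept
  I4: { [X → y .] }  — reduce
  I5: { [B → - .], [X → T - .] }  — 2 reduces
  I6: { [B → . -], [B → . C], [C → . y x], [T → T B . B] }  — shift
  I7: { [B → C .] }  — reduce
  I8: { [C → y . x] }  — shift
  I9: { [C → y x .] }  — reduce
  I10: { [B → - .] }  — reduce
  I11: { [T → T B B .] }  — reduce
  I12: { [T → ; y . y] }  — shift
  I13: { [T → ; y y .] }  — reduce

I5 contains complete items [B → - .], [X → T - .] — reduce-reduce conflict.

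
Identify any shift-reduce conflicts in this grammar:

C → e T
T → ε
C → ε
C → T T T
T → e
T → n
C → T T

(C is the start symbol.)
A shift-reduce conflict occurs when an LR(0) state has both:
  - a complete (reduce) item [A → α .] (dot at the end), and
  - a shift item [B → β . c γ] (dot before a terminal).

Augment with C' → C and build the canonical LR(0) collection (I0 = CLOSURE({[C' → . C]}), then GOTO on every symbol after a dot until no new states appear). It has 9 states:
  I0: { [C → . T T T], [C → . T T], [C → . e T], [C → .], [C' → . C], [T → . e], [T → . n], [T → .] }  — shift, 2 reduces
  I1: { [C' → C .] }  — accept
  I2: { [C → T . T T], [C → T . T], [T → . e], [T → . n], [T → .] }  — shift, reduce
  I3: { [C → e . T], [T → . e], [T → . n], [T → .], [T → e .] }  — shift, 2 reduces
  I4: { [T → n .] }  — reduce
  I5: { [C → e T .] }  — reduce
  I6: { [T → e .] }  — reduce
  I7: { [C → T T . T], [C → T T .], [T → . e], [T → . n], [T → .] }  — shift, 2 reduces
  I8: { [C → T T T .] }  — reduce

I0 contains reduce items [C → .], [T → .] and shift items [C → . e T], [T → . e], [T → . n] — shift-reduce conflict.
I2 contains reduce item [T → .] and shift items [T → . e], [T → . n] — shift-reduce conflict.
I3 contains reduce items [T → .], [T → e .] and shift items [T → . e], [T → . n] — shift-reduce conflict.
I7 contains reduce items [C → T T .], [T → .] and shift items [T → . e], [T → . n] — shift-reduce conflict.

Answer: Yes — I0: [C → .] vs [C → . e T]; I2: [T → .] vs [T → . e]; I3: [T → .] vs [T → . e]; I7: [C → T T .] vs [T → . e]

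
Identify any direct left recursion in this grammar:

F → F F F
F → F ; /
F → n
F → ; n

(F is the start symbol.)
Direct left recursion occurs when N → N α for some non-terminal N (the right-hand side begins with the left-hand side itself).

F → F F F: LEFT RECURSIVE (starts with F)
F → F ; /: LEFT RECURSIVE (starts with F)
F → n: starts with n
F → ; n: starts with ';'

The grammar has direct left recursion on: F.

Answer: Yes, F is left-recursive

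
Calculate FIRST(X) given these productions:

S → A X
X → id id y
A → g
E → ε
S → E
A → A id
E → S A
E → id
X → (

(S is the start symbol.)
{ '(', 'id' }

From X → id id y:
  - id is a terminal: add 'id' and stop
From X → (:
  - '(' is a terminal: add '(' and stop

Collecting: FIRST(X) = { '(', 'id' }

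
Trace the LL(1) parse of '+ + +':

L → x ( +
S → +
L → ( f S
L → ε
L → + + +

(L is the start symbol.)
Stack is shown with the top on the left.

Stack    Input    Action
------------------------
L $      + + + $  output L → + + +
+ + + $  + + + $  match '+'
+ + $    + + $    match '+'
+ $      + $      match '+'
$        $        accept

The string is accepted.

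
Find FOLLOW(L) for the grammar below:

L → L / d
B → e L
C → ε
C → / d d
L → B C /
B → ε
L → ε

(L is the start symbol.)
To compute FOLLOW(L), find every occurrence of L on a right-hand side N → α L β: add FIRST(β) \ {ε}, and if β is empty or nullable also add FOLLOW(N). Iterate to a fixed point.

L is the start symbol, so $ ∈ FOLLOW(L).
In L → L / d: L is followed by '/' d, add FIRST('/' d) \ {ε} = { '/' }
In B → e L: L is at the end, add FOLLOW(B)

The FOLLOW sets referred to above (computed the same way, to a fixed point):
  FOLLOW(B) = { '/' }

Taking the union: FOLLOW(L) = { $, '/' }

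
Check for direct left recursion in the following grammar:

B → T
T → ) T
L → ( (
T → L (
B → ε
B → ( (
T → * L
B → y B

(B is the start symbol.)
Direct left recursion occurs when N → N α for some non-terminal N (the right-hand side begins with the left-hand side itself).

B → T: starts with T
T → ) T: starts with ')'
L → ( (: starts with '('
T → L (: starts with L
B → ε: starts with ε
B → ( (: starts with '('
T → * L: starts with '*'
B → y B: starts with y

No direct left recursion found.

Answer: No direct left recursion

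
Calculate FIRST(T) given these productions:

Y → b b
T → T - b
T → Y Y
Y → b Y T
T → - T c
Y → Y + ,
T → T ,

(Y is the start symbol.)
FIRST sets of the other non-terminals involved (by the same procedure, iterated to a fixed point):
  FIRST(Y) = { 'b' }

From T → T - b:
  - T is the symbol being defined: contributes nothing new
    T is not nullable, so stop
From T → Y Y:
  - Y is a non-terminal: add FIRST(Y) \ {ε} = { 'b' }
    Y is not nullable, so stop
From T → - T c:
  - '-' is a terminal: add '-' and stop
From T → T ,:
  - T is the symbol being defined: contributes nothing new
    T is not nullable, so stop

Collecting: FIRST(T) = { '-', 'b' }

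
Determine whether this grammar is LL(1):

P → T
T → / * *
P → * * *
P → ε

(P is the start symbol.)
A grammar is LL(1) if for each non-terminal N with multiple productions, the predict sets of those productions are pairwise disjoint, where PREDICT(N → α) = (FIRST(α) \ {ε}) ∪ (FOLLOW(N) if α ⇒* ε).

Relevant sets:
  FIRST(T) = { '/' }
  FOLLOW(P) = { $ }

For P:
  PREDICT(P → T) = { '/' }
  PREDICT(P → '*' '*' '*') = { '*' }
  PREDICT(P → ε) = { $ }
T has a single production, so nothing to check there.

All predict sets are disjoint. The grammar IS LL(1).

Answer: Yes, the grammar is LL(1).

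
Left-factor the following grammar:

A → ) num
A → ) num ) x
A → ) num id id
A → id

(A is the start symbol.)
Left-factoring transforms A → αβ₁ | αβ₂ into A → αA' and A' → β₁ | β₂
(α is the longest common prefix among the alternatives). Repeat until
no nonterminal has two alternatives with a common prefix.

Round 1: A has alternatives sharing prefix ') num'. Introduce A': A → ) num A'
  Add: A' → ε
  Add: A' → ) x
  Add: A' → id id

No remaining common prefixes — done.

Resulting grammar:
A → ) num A'
A' → ε
A' → ) x
A' → id id
A → id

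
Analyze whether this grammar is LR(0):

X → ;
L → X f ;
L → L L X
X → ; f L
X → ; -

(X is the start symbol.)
No. Shift-reduce conflict between [X → ; .] and [X → ; . -]

A grammar is LR(0) if no state in the canonical LR(0) collection has:
  - both a shift item (dot before a terminal) and a complete item (shift-reduce conflict), or
  - two or more complete items (reduce-reduce conflict; the accept item [X' → X .] counts as a complete item here).

Augment with X' → X and build the canonical LR(0) collection (I0 = CLOSURE({[X' → . X]}), then GOTO on every symbol after a dot until no new states appear). It has 11 states:
  I0: { [X → . ; -], [X → . ; f L], [X → . ;], [X' → . X] }  — shift
  I1: { [X → ; . -], [X → ; . f L], [X → ; .] }  — shift, reduce
  I2: { [X' → X .] }  — accept
  I3: { [X → ; - .] }  — reduce
  I4: { [L → . L L X], [L → . X f ;], [X → . ; -], [X → . ; f L], [X → . ;], [X → ; f . L] }  — shift
  I5: { [L → . L L X], [L → . X f ;], [L → L . L X], [X → . ; -], [X → . ; f L], [X → . ;], [X → ; f L .] }  — shift, reduce
  I6: { [L → X . f ;] }  — shift
  I7: { [L → X f . ;] }  — shift
  I8: { [L → X f ; .] }  — reduce
  I9: { [L → . L L X], [L → . X f ;], [L → L . L X], [L → L L . X], [X → . ; -], [X → . ; f L], [X → . ;] }  — shift
  I10: { [L → L L X .], [L → X . f ;] }  — shift, reduce

Conflict in state I1:
  Shift-reduce conflict between [X → ; .] and [X → ; . -]
So the grammar is NOT LR(0).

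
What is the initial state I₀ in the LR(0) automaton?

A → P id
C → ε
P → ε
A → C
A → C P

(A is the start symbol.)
First, augment the grammar with A' → A
I₀ = CLOSURE({ [A' → . A] }):
  [A' → . A] has the dot before A: add [A → . P id], [A → . C], [A → . C P]
  [A → . P id] has the dot before P: add [P → .]
  [A → . C] has the dot before C: add [C → .]
No further items can be added.

I₀ = { [A → . C P], [A → . C], [A → . P id], [A' → . A], [C → .], [P → .] }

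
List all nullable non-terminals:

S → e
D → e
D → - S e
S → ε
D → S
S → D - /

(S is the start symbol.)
{ 'D', 'S' }

ε-productions: S → ε
So S is immediately nullable.
D → S: every symbol on the right is nullable, so D is nullable too.
Every non-terminal is now nullable.
Nullable = { 'D', 'S' }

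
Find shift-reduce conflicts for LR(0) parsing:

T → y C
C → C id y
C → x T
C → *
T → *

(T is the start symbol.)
Yes — I5: [T → y C .] vs [C → C . id y]

Augment with T' → T and build the canonical LR(0) collection (I0 = CLOSURE({[T' → . T]}), then GOTO on every symbol after a dot until no new states appear). It has 10 states:
  I0: { [T → . *], [T → . y C], [T' → . T] }  — shift
  I1: { [T → * .] }  — reduce
  I2: { [T' → T .] }  — accept
  I3: { [C → . *], [C → . C id y], [C → . x T], [T → y . C] }  — shift
  I4: { [C → * .] }  — reduce
  I5: { [C → C . id y], [T → y C .] }  — shift, reduce
  I6: { [C → x . T], [T → . *], [T → . y C] }  — shift
  I7: { [C → x T .] }  — reduce
  I8: { [C → C id . y] }  — shift
  I9: { [C → C id y .] }  — reduce

I5 contains reduce item [T → y C .] and shift item [C → C . id y] — shift-reduce conflict.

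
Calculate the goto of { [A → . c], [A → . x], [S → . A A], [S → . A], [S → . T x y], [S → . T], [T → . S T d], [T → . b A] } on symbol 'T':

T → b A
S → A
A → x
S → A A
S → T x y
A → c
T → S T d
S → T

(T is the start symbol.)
{ [S → T . x y], [S → T .] }

GOTO(I, 'T') = CLOSURE({ [A → αX.β] : [A → α.Xβ] ∈ I, X = 'T' })

Items with dot before 'T', with the dot advanced:
  [S → . T] → [S → T .]
  [S → . T x y] → [S → T . x y]
Closure adds nothing (no advanced item has the dot before a non-terminal).

GOTO = { [S → T . x y], [S → T .] }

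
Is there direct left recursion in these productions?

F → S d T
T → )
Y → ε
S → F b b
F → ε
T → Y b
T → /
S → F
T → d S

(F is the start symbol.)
No direct left recursion

F → S d T: starts with S
T → ): starts with ')'
Y → ε: starts with ε
S → F b b: starts with F
F → ε: starts with ε
T → Y b: starts with Y
T → /: starts with '/'
S → F: starts with F
T → d S: starts with d

No direct left recursion found.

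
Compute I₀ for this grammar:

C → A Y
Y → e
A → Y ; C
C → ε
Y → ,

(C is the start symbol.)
{ [A → . Y ; C], [C → . A Y], [C → .], [C' → . C], [Y → . ,], [Y → . e] }

First, augment the grammar with C' → C
I₀ = CLOSURE({ [C' → . C] }):
  [C' → . C] has the dot before C: add [C → . A Y], [C → .]
  [C → . A Y] has the dot before A: add [A → . Y ; C]
  [A → . Y ; C] has the dot before Y: add [Y → . e], [Y → . ,]
No further items can be added.

I₀ = { [A → . Y ; C], [C → . A Y], [C → .], [C' → . C], [Y → . ,], [Y → . e] }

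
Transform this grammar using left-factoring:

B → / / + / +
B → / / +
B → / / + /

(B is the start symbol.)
B → / / + B'
B' → / B''
B'' → +
B'' → ε
B' → ε

Left-factoring transforms A → αβ₁ | αβ₂ into A → αA' and A' → β₁ | β₂
(α is the longest common prefix among the alternatives). Repeat until
no nonterminal has two alternatives with a common prefix.

Round 1: B has alternatives sharing prefix '/ / +'. Introduce B': B → / / + B'
  Add: B' → / +
  Add: B' → ε
  Add: B' → /

Round 2: B' has alternatives sharing prefix '/'. Introduce B'': B' → / B''
  Add: B'' → +
  Add: B'' → ε

No remaining common prefixes — done.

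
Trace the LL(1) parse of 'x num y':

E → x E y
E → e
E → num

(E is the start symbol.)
LL(1) parsing maintains a stack (initially the start symbol over $) and the input. At each step: if the stack top is a terminal, match it against the current input token; if it is a non-terminal N, replace it with the RHS of M[N, lookahead] (the unique production whose predict set contains the lookahead).

Stack is shown with the top on the left.

Stack    Input      Action
--------------------------
E $      x num y $  output E → x E y
x E y $  x num y $  match 'x'
E y $    num y $    output E → num
num y $  num y $    match 'num'
y $      y $        match 'y'
$        $          accept

The string is accepted.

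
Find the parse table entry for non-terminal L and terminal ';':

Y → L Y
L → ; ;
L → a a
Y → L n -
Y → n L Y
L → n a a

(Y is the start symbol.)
L → ; ;

To find M[L, ';'], we find productions for L where ';' is in the predict set (PREDICT(N → α) = (FIRST(α) \ {ε}) ∪ (FOLLOW(N) if α ⇒* ε)).

L → ; ;: PREDICT = { ';' }
  ';' is in predict set, so this production goes in M[L, ';']
L → a a: PREDICT = { 'a' }
L → n a a: PREDICT = { 'n' }

M[L, ';'] = L → ; ;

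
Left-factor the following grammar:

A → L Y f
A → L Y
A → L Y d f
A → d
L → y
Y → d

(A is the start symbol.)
A → L Y A'
A' → f
A' → ε
A' → d f
A → d
L → y
Y → d

Left-factoring transforms A → αβ₁ | αβ₂ into A → αA' and A' → β₁ | β₂
(α is the longest common prefix among the alternatives). Repeat until
no nonterminal has two alternatives with a common prefix.

Round 1: A has alternatives sharing prefix 'L Y'. Introduce A': A → L Y A'
  Add: A' → f
  Add: A' → ε
  Add: A' → d f

No remaining common prefixes — done.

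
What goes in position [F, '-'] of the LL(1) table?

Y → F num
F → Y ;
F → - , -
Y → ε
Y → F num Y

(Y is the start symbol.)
To find M[F, '-'], we find productions for F where '-' is in the predict set (PREDICT(N → α) = (FIRST(α) \ {ε}) ∪ (FOLLOW(N) if α ⇒* ε)).

Relevant sets:
  FIRST(Y) = { '-', ';', ε }

F → Y ;: PREDICT = { '-', ';' }
  '-' is in predict set, so this production goes in M[F, '-']
F → - , -: PREDICT = { '-' }
  '-' is in predict set, so this production goes in M[F, '-']

M[F, '-'] = F → Y ;, F → - , -  (a multiply-defined cell — the grammar is not LL(1))

Answer: F → Y ;, F → - , -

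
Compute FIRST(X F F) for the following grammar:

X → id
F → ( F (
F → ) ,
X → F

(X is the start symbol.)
{ '(', ')', 'id' }

FIRST sets of the non-terminals involved (from the grammar, by fixed-point iteration):
  FIRST(X) = { '(', ')', 'id' }

To compute FIRST(X F F), process the symbols left to right:
Symbol X is a non-terminal. Add FIRST(X) \ {ε} = { '(', ')', 'id' }
X is not nullable (ε ∉ FIRST(X)), so stop here.
FIRST(X F F) = { '(', ')', 'id' }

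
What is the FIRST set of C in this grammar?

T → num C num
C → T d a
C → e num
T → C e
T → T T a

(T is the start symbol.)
{ 'e', 'num' }

To compute FIRST(C), examine every production with C on the left-hand side, reading each right-hand side left to right until a non-nullable symbol is reached.

FIRST sets of the other non-terminals involved (by the same procedure, iterated to a fixed point):
  FIRST(T) = { 'e', 'num' }

From C → T d a:
  - T is a non-terminal: add FIRST(T) \ {ε} = { 'e', 'num' }
    T is not nullable, so stop
From C → e num:
  - e is a terminal: add 'e' and stop

Collecting: FIRST(C) = { 'e', 'num' }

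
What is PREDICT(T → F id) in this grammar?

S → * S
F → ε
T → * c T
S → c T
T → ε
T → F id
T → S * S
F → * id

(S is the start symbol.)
{ '*', 'id' }

PREDICT(T → F id) = (FIRST(RHS) \ {ε}) ∪ (FOLLOW(T) if ε ∈ FIRST(RHS), i.e. RHS ⇒* ε)
FIRST(F) = { '*', ε }
FIRST(F id) = { '*', 'id' }
ε ∉ FIRST(F id), so FOLLOW(T) is not added.
PREDICT(T → F id) = { '*', 'id' }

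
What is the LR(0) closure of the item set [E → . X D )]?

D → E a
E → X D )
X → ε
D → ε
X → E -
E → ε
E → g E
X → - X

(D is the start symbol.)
To compute CLOSURE, for each item [A → α.Bβ] where B is a non-terminal, add [B → .γ] for all productions B → γ; repeat for the newly added items until nothing changes.

Start with: [E → . X D )]
  [E → . X D )] has the dot before X: add [X → .], [X → . E -], [X → . - X]
  [X → . E -] has the dot before E: add [E → .], [E → . g E]
No further items can be added.

CLOSURE = { [E → . X D )], [E → . g E], [E → .], [X → . - X], [X → . E -], [X → .] }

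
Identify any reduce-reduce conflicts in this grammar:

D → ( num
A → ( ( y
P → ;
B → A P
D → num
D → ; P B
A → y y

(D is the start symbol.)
Augment with D' → D and build the canonical LR(0) collection (I0 = CLOSURE({[D' → . D]}), then GOTO on every symbol after a dot until no new states appear). It has 16 states:
  I0: { [D → . ( num], [D → . ; P B], [D → . num], [D' → . D] }  — shift
  I1: { [D → ( . num] }  — shift
  I2: { [D → ; . P B], [P → . ;] }  — shift
  I3: { [D' → D .] }  — accept
  I4: { [D → num .] }  — reduce
  I5: { [P → ; .] }  — reduce
  I6: { [A → . ( ( y], [A → . y y], [B → . A P], [D → ; P . B] }  — shift
  I7: { [A → ( . ( y] }  — shift
  I8: { [B → A . P], [P → . ;] }  — shift
  I9: { [D → ; P B .] }  — reduce
  I10: { [A → y . y] }  — shift
  I11: { [A → y y .] }  — reduce
  I12: { [B → A P .] }  — reduce
  I13: { [A → ( ( . y] }  — shift
  I14: { [A → ( ( y .] }  — reduce
  I15: { [D → ( num .] }  — reduce

No state contains more than one complete item.

Answer: No reduce-reduce conflicts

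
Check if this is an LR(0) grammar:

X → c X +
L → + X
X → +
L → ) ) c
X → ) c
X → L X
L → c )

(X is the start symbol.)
No. Shift-reduce conflict between [X → + .] and [L → . ) ) c]

A grammar is LR(0) if no state in the canonical LR(0) collection has:
  - both a shift item (dot before a terminal) and a complete item (shift-reduce conflict), or
  - two or more complete items (reduce-reduce conflict; the accept item [X' → X .] counts as a complete item here).

Augment with X' → X and build the canonical LR(0) collection (I0 = CLOSURE({[X' → . X]}), then GOTO on every symbol after a dot until no new states appear). It has 14 states:
  I0: { [L → . ) ) c], [L → . + X], [L → . c )], [X → . ) c], [X → . +], [X → . L X], [X → . c X +], [X' → . X] }  — shift
  I1: { [L → ) . ) c], [X → ) . c] }  — shift
  I2: { [L → + . X], [L → . ) ) c], [L → . + X], [L → . c )], [X → + .], [X → . ) c], [X → . +], [X → . L X], [X → . c X +] }  — shift, reduce
  I3: { [L → . ) ) c], [L → . + X], [L → . c )], [X → . ) c], [X → . +], [X → . L X], [X → . c X +], [X → L . X] }  — shift
  I4: { [X' → X .] }  — accept
  I5: { [L → . ) ) c], [L → . + X], [L → . c )], [L → c . )], [X → . ) c], [X → . +], [X → . L X], [X → . c X +], [X → c . X +] }  — shift
  I6: { [L → ) . ) c], [L → c ) .], [X → ) . c] }  — shift, reduce
  I7: { [X → c X . +] }  — shift
  I8: { [X → c X + .] }  — reduce
  I9: { [L → ) ) . c] }  — shift
  I10: { [X → ) c .] }  — reduce
  I11: { [L → ) ) c .] }  — reduce
  I12: { [X → L X .] }  — reduce
  I13: { [L → + X .] }  — reduce

Conflict in state I2:
  Shift-reduce conflict between [X → + .] and [L → . ) ) c]
So the grammar is NOT LR(0).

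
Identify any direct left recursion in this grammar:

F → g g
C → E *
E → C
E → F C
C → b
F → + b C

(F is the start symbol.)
No direct left recursion

Direct left recursion occurs when N → N α for some non-terminal N (the right-hand side begins with the left-hand side itself).

F → g g: starts with g
C → E *: starts with E
E → C: starts with C
E → F C: starts with F
C → b: starts with b
F → + b C: starts with '+'

No direct left recursion found.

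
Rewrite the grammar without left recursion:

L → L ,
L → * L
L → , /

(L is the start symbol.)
L is directly left-recursive. The standard transformation for
  A → A α₁ | ... | A α_m | β₁ | ... | β_n
is
  A  → β₁ A' | ... | β_n A'
  A' → α₁ A' | ... | α_m A' | ε

L → * L becomes L → * L L'
L → , / becomes L → , / L'
L → L , becomes L' → , L'
Add L' → ε

Resulting grammar:
L → * L L'
L → , / L'
L' → , L'
L' → ε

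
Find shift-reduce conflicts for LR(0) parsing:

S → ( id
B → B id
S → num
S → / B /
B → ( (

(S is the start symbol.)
No shift-reduce conflicts

Augment with S' → S and build the canonical LR(0) collection (I0 = CLOSURE({[S' → . S]}), then GOTO on every symbol after a dot until no new states appear). It has 11 states:
  I0: { [S → . ( id], [S → . / B /], [S → . num], [S' → . S] }  — shift
  I1: { [S → ( . id] }  — shift
  I2: { [B → . ( (], [B → . B id], [S → / . B /] }  — shift
  I3: { [S' → S .] }  — accept
  I4: { [S → num .] }  — reduce
  I5: { [B → ( . (] }  — shift
  I6: { [B → B . id], [S → / B . /] }  — shift
  I7: { [S → / B / .] }  — reduce
  I8: { [B → B id .] }  — reduce
  I9: { [B → ( ( .] }  — reduce
  I10: { [S → ( id .] }  — reduce

No state contains both a complete item and a shift item.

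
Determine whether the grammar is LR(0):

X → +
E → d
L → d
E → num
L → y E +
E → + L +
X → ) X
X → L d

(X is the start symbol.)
Yes, the grammar is LR(0)

Augment with X' → X and build the canonical LR(0) collection (I0 = CLOSURE({[X' → . X]}), then GOTO on every symbol after a dot until no new states appear). It has 16 states:
  I0: { [L → . d], [L → . y E +], [X → . ) X], [X → . +], [X → . L d], [X' → . X] }  — shift
  I1: { [L → . d], [L → . y E +], [X → ) . X], [X → . ) X], [X → . +], [X → . L d] }  — shift
  I2: { [X → + .] }  — reduce
  I3: { [X → L . d] }  — shift
  I4: { [X' → X .] }  — accept
  I5: { [L → d .] }  — reduce
  I6: { [E → . + L +], [E → . d], [E → . num], [L → y . E +] }  — shift
  I7: { [E → + . L +], [L → . d], [L → . y E +] }  — shift
  I8: { [L → y E . +] }  — shift
  I9: { [E → d .] }  — reduce
  I10: { [E → num .] }  — reduce
  I11: { [L → y E + .] }  — reduce
  I12: { [E → + L . +] }  — shift
  I13: { [E → + L + .] }  — reduce
  I14: { [X → L d .] }  — reduce
  I15: { [X → ) X .] }  — reduce

Every state is either a pure shift/goto state or contains exactly one complete item and nothing to shift — no conflicts. The grammar is LR(0).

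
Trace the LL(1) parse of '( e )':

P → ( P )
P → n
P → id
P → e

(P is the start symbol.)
Stack is shown with the top on the left.

Stack    Input    Action
------------------------
P $      ( e ) $  output P → ( P )
( P ) $  ( e ) $  match '('
P ) $    e ) $    output P → e
e ) $    e ) $    match 'e'
) $      ) $      match ')'
$        $        accept

The string is accepted.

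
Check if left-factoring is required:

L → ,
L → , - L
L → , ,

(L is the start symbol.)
Left-factoring is needed when two productions for the same non-terminal
share a common prefix on the right-hand side.

Productions for L:
  L → ,
  L → , - L
  L → , ,

Found common prefix ',' in productions for L

Answer: Yes, L has productions with common prefix ','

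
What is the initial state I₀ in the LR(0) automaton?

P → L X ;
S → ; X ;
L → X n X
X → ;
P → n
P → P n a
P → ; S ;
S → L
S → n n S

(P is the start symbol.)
First, augment the grammar with P' → P
I₀ = CLOSURE({ [P' → . P] }):
  [P' → . P] has the dot before P: add [P → . L X ;], [P → . n], [P → . P n a], [P → . ; S ;]
  [P → . L X ;] has the dot before L: add [L → . X n X]
  [L → . X n X] has the dot before X: add [X → . ;]
No further items can be added.

I₀ = { [L → . X n X], [P → . ; S ;], [P → . L X ;], [P → . P n a], [P → . n], [P' → . P], [X → . ;] }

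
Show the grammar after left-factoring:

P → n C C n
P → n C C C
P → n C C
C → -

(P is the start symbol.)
P → n C C P'
P' → n
P' → C
P' → ε
C → -

Left-factoring transforms A → αβ₁ | αβ₂ into A → αA' and A' → β₁ | β₂
(α is the longest common prefix among the alternatives). Repeat until
no nonterminal has two alternatives with a common prefix.

Round 1: P has alternatives sharing prefix 'n C C'. Introduce P': P → n C C P'
  Add: P' → n
  Add: P' → C
  Add: P' → ε

No remaining common prefixes — done.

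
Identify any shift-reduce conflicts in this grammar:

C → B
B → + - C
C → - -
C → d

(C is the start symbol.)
Augment with C' → C and build the canonical LR(0) collection (I0 = CLOSURE({[C' → . C]}), then GOTO on every symbol after a dot until no new states appear). It has 9 states:
  I0: { [B → . + - C], [C → . - -], [C → . B], [C → . d], [C' → . C] }  — shift
  I1: { [B → + . - C] }  — shift
  I2: { [C → - . -] }  — shift
  I3: { [C → B .] }  — reduce
  I4: { [C' → C .] }  — accept
  I5: { [C → d .] }  — reduce
  I6: { [C → - - .] }  — reduce
  I7: { [B → + - . C], [B → . + - C], [C → . - -], [C → . B], [C → . d] }  — shift
  I8: { [B → + - C .] }  — reduce

No state contains both a complete item and a shift item.

Answer: No shift-reduce conflicts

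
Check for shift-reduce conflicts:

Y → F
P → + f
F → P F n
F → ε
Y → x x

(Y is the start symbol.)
Yes — I0: [F → .] vs [P → . + f]; I3: [F → .] vs [P → . + f]

A shift-reduce conflict occurs when an LR(0) state has both:
  - a complete (reduce) item [A → α .] (dot at the end), and
  - a shift item [B → β . c γ] (dot before a terminal).

Augment with Y' → Y and build the canonical LR(0) collection (I0 = CLOSURE({[Y' → . Y]}), then GOTO on every symbol after a dot until no new states appear). It has 10 states:
  I0: { [F → . P F n], [F → .], [P → . + f], [Y → . F], [Y → . x x], [Y' → . Y] }  — shift, reduce
  I1: { [P → + . f] }  — shift
  I2: { [Y → F .] }  — reduce
  I3: { [F → . P F n], [F → .], [F → P . F n], [P → . + f] }  — shift, reduce
  I4: { [Y' → Y .] }  — accept
  I5: { [Y → x . x] }  — shift
  I6: { [Y → x x .] }  — reduce
  I7: { [F → P F . n] }  — shift
  I8: { [F → P F n .] }  — reduce
  I9: { [P → + f .] }  — reduce

I0 contains reduce item [F → .] and shift items [P → . + f], [Y → . x x] — shift-reduce conflict.
I3 contains reduce item [F → .] and shift item [P → . + f] — shift-reduce conflict.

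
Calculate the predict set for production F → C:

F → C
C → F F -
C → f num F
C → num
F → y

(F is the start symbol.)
PREDICT(F → C) = (FIRST(RHS) \ {ε}) ∪ (FOLLOW(F) if ε ∈ FIRST(RHS), i.e. RHS ⇒* ε)
FIRST(C) = { 'f', 'num', 'y' }
FIRST(C) = { 'f', 'num', 'y' }
ε ∉ FIRST(C), so FOLLOW(F) is not added.
PREDICT(F → C) = { 'f', 'num', 'y' }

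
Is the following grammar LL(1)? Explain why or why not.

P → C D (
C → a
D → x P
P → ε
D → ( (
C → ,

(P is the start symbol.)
Yes, the grammar is LL(1).

A grammar is LL(1) if for each non-terminal N with multiple productions, the predict sets of those productions are pairwise disjoint, where PREDICT(N → α) = (FIRST(α) \ {ε}) ∪ (FOLLOW(N) if α ⇒* ε).

Relevant sets:
  FIRST(C) = { ',', 'a' }
  FOLLOW(P) = { $, '(' }

For P:
  PREDICT(P → C D '(') = { ',', 'a' }
  PREDICT(P → ε) = { $, '(' }
For C:
  PREDICT(C → a) = { 'a' }
  PREDICT(C → ',') = { ',' }
For D:
  PREDICT(D → x P) = { 'x' }
  PREDICT(D → '(' '(') = { '(' }

All predict sets are disjoint. The grammar IS LL(1).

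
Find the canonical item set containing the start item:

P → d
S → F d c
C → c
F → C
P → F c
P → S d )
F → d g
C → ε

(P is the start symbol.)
{ [C → . c], [C → .], [F → . C], [F → . d g], [P → . F c], [P → . S d )], [P → . d], [P' → . P], [S → . F d c] }

First, augment the grammar with P' → P
I₀ = CLOSURE({ [P' → . P] }):
  [P' → . P] has the dot before P: add [P → . d], [P → . F c], [P → . S d )]
  [P → . F c] has the dot before F: add [F → . C], [F → . d g]
  [P → . S d )] has the dot before S: add [S → . F d c]
  [F → . C] has the dot before C: add [C → . c], [C → .]
No further items can be added.

I₀ = { [C → . c], [C → .], [F → . C], [F → . d g], [P → . F c], [P → . S d )], [P → . d], [P' → . P], [S → . F d c] }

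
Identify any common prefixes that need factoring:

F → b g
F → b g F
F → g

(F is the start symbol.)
Yes, F has productions with common prefix 'b g'

Left-factoring is needed when two productions for the same non-terminal
share a common prefix on the right-hand side.

Productions for F:
  F → b g
  F → b g F
  F → g

Found common prefix 'b g' in productions for F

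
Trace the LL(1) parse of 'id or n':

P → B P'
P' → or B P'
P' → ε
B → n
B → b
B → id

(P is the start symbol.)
Stack is shown with the top on the left.

Stack      Input      Action
----------------------------
P $        id or n $  output P → B P'
B P' $     id or n $  output B → id
id P' $    id or n $  match 'id'
P' $       or n $     output P' → or B P'
or B P' $  or n $     match 'or'
B P' $     n $        output B → n
n P' $     n $        match 'n'
P' $       $          output P' → ε
$          $          accept

The string is accepted.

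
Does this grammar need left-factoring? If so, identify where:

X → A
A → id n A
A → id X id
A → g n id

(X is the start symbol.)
Yes, A has productions with common prefix 'id'

Left-factoring is needed when two productions for the same non-terminal
share a common prefix on the right-hand side.

Productions for A:
  A → id n A
  A → id X id
  A → g n id

Found common prefix 'id' in productions for A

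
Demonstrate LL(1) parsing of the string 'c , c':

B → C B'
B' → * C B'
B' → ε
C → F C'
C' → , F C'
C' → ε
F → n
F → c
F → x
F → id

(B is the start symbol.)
LL(1) parsing maintains a stack (initially the start symbol over $) and the input. At each step: if the stack top is a terminal, match it against the current input token; if it is a non-terminal N, replace it with the RHS of M[N, lookahead] (the unique production whose predict set contains the lookahead).

Stack is shown with the top on the left.

Stack        Input    Action
----------------------------
B $          c , c $  output B → C B'
C B' $       c , c $  output C → F C'
F C' B' $    c , c $  output F → c
c C' B' $    c , c $  match 'c'
C' B' $      , c $    output C' → , F C'
, F C' B' $  , c $    match ','
F C' B' $    c $      output F → c
c C' B' $    c $      match 'c'
C' B' $      $        output C' → ε
B' $         $        output B' → ε
$            $        accept

The string is accepted.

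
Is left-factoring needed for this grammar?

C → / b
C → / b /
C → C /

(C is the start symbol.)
Left-factoring is needed when two productions for the same non-terminal
share a common prefix on the right-hand side.

Productions for C:
  C → / b
  C → / b /
  C → C /

Found common prefix '/ b' in productions for C

Answer: Yes, C has productions with common prefix '/ b'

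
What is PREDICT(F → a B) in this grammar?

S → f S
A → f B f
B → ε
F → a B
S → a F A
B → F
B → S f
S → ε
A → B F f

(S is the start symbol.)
PREDICT(F → a B) = (FIRST(RHS) \ {ε}) ∪ (FOLLOW(F) if ε ∈ FIRST(RHS), i.e. RHS ⇒* ε)
FIRST(a B) = { 'a' }
ε ∉ FIRST(a B), so FOLLOW(F) is not added.
PREDICT(F → a B) = { 'a' }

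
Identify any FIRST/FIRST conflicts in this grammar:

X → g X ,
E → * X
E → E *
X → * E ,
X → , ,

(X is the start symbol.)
Yes. E → '*' X / E → E '*' on { '*' }

FIRST sets of the non-terminals at (or reachable through a nullable prefix from) the front of some alternative:
  FIRST(E) = { '*' }

Productions for X:
  X → g X ,: FIRST = { 'g' }
  X → * E ,: FIRST = { '*' }
  X → , ,: FIRST = { ',' }
Productions for E:
  E → * X: FIRST = { '*' }
  E → E *: FIRST = { '*' }

Conflict for E: E → * X and E → E *
  Overlap: { '*' }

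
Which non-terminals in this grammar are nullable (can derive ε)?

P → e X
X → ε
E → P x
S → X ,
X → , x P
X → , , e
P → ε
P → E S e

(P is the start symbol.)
{ 'P', 'X' }

ε-productions: X → ε, P → ε
So X, P are immediately nullable.
No further non-terminal can be added: every production for the remaining non-terminals contains a terminal or a non-nullable non-terminal.
Nullable = { 'P', 'X' }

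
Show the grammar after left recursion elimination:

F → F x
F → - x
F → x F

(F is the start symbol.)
F → - x F'
F → x F F'
F' → x F'
F' → ε

F is directly left-recursive. The standard transformation for
  A → A α₁ | ... | A α_m | β₁ | ... | β_n
is
  A  → β₁ A' | ... | β_n A'
  A' → α₁ A' | ... | α_m A' | ε

F → - x becomes F → - x F'
F → x F becomes F → x F F'
F → F x becomes F' → x F'
Add F' → ε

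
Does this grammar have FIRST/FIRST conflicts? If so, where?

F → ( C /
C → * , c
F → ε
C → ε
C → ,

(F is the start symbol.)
No FIRST/FIRST conflicts.

A FIRST/FIRST conflict occurs when two productions N → α and N → β for the same non-terminal have FIRST(α) ∩ FIRST(β) ≠ ∅ (with ε ∈ FIRST of a nullable right-hand side, so two nullable alternatives also conflict).

Productions for F:
  F → ( C /: FIRST = { '(' }
  F → ε: FIRST = { ε }
Productions for C:
  C → * , c: FIRST = { '*' }
  C → ε: FIRST = { ε }
  C → ,: FIRST = { ',' }

All alternatives of each non-terminal have pairwise disjoint FIRST sets.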